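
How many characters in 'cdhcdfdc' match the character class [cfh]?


Character class [cfh] matches any of: {c, f, h}
Scanning string 'cdhcdfdc' character by character:
  pos 0: 'c' -> MATCH
  pos 1: 'd' -> no
  pos 2: 'h' -> MATCH
  pos 3: 'c' -> MATCH
  pos 4: 'd' -> no
  pos 5: 'f' -> MATCH
  pos 6: 'd' -> no
  pos 7: 'c' -> MATCH
Total matches: 5

5


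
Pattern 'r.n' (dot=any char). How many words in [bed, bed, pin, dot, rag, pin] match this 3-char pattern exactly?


Pattern 'r.n' means: starts with 'r', any single char, ends with 'n'.
Checking each word (must be exactly 3 chars):
  'bed' (len=3): no
  'bed' (len=3): no
  'pin' (len=3): no
  'dot' (len=3): no
  'rag' (len=3): no
  'pin' (len=3): no
Matching words: []
Total: 0

0


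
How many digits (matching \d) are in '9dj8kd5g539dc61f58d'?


\d matches any digit 0-9.
Scanning '9dj8kd5g539dc61f58d':
  pos 0: '9' -> DIGIT
  pos 3: '8' -> DIGIT
  pos 6: '5' -> DIGIT
  pos 8: '5' -> DIGIT
  pos 9: '3' -> DIGIT
  pos 10: '9' -> DIGIT
  pos 13: '6' -> DIGIT
  pos 14: '1' -> DIGIT
  pos 16: '5' -> DIGIT
  pos 17: '8' -> DIGIT
Digits found: ['9', '8', '5', '5', '3', '9', '6', '1', '5', '8']
Total: 10

10


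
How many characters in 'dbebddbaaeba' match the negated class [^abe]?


Negated class [^abe] matches any char NOT in {a, b, e}
Scanning 'dbebddbaaeba':
  pos 0: 'd' -> MATCH
  pos 1: 'b' -> no (excluded)
  pos 2: 'e' -> no (excluded)
  pos 3: 'b' -> no (excluded)
  pos 4: 'd' -> MATCH
  pos 5: 'd' -> MATCH
  pos 6: 'b' -> no (excluded)
  pos 7: 'a' -> no (excluded)
  pos 8: 'a' -> no (excluded)
  pos 9: 'e' -> no (excluded)
  pos 10: 'b' -> no (excluded)
  pos 11: 'a' -> no (excluded)
Total matches: 3

3


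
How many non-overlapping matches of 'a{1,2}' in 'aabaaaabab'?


Pattern 'a{1,2}' matches between 1 and 2 consecutive a's (greedy).
String: 'aabaaaabab'
Finding runs of a's and applying greedy matching:
  Run at pos 0: 'aa' (length 2)
  Run at pos 3: 'aaaa' (length 4)
  Run at pos 8: 'a' (length 1)
Matches: ['aa', 'aa', 'aa', 'a']
Count: 4

4


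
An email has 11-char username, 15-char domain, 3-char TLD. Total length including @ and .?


An email address has format: username@domain.tld
Username length: 11
'@' character: 1
Domain length: 15
'.' character: 1
TLD length: 3
Total = 11 + 1 + 15 + 1 + 3 = 31

31


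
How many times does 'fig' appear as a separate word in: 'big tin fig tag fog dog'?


Scanning each word for exact match 'fig':
  Word 1: 'big' -> no
  Word 2: 'tin' -> no
  Word 3: 'fig' -> MATCH
  Word 4: 'tag' -> no
  Word 5: 'fog' -> no
  Word 6: 'dog' -> no
Total matches: 1

1


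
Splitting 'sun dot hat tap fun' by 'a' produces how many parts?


Splitting by 'a' breaks the string at each occurrence of the separator.
Text: 'sun dot hat tap fun'
Parts after split:
  Part 1: 'sun dot h'
  Part 2: 't t'
  Part 3: 'p fun'
Total parts: 3

3


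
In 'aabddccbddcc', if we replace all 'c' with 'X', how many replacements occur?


re.sub('c', 'X', text) replaces every occurrence of 'c' with 'X'.
Text: 'aabddccbddcc'
Scanning for 'c':
  pos 5: 'c' -> replacement #1
  pos 6: 'c' -> replacement #2
  pos 10: 'c' -> replacement #3
  pos 11: 'c' -> replacement #4
Total replacements: 4

4


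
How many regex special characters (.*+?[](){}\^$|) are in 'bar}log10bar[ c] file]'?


Regex special characters are: . * + ? [ ] ( ) { } \ ^ $ |
Scanning 'bar}log10bar[ c] file]':
  pos 3: '}' -> SPECIAL
  pos 12: '[' -> SPECIAL
  pos 15: ']' -> SPECIAL
  pos 21: ']' -> SPECIAL
Special chars found: ['}', '[', ']', ']']
Total: 4

4


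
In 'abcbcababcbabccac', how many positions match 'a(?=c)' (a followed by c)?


Lookahead 'a(?=c)' matches 'a' only when followed by 'c'.
String: 'abcbcababcbabccac'
Checking each position where char is 'a':
  pos 0: 'a' -> no (next='b')
  pos 5: 'a' -> no (next='b')
  pos 7: 'a' -> no (next='b')
  pos 11: 'a' -> no (next='b')
  pos 15: 'a' -> MATCH (next='c')
Matching positions: [15]
Count: 1

1


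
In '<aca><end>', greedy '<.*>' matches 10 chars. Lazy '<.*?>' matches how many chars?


Greedy '<.*>' tries to match as MUCH as possible.
Lazy '<.*?>' tries to match as LITTLE as possible.

String: '<aca><end>'
Greedy '<.*>' starts at first '<' and extends to the LAST '>': '<aca><end>' (10 chars)
Lazy '<.*?>' starts at first '<' and stops at the FIRST '>': '<aca>' (5 chars)

5


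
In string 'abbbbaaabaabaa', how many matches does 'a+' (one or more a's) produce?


Pattern 'a+' matches one or more consecutive a's.
String: 'abbbbaaabaabaa'
Scanning for runs of a:
  Match 1: 'a' (length 1)
  Match 2: 'aaa' (length 3)
  Match 3: 'aa' (length 2)
  Match 4: 'aa' (length 2)
Total matches: 4

4


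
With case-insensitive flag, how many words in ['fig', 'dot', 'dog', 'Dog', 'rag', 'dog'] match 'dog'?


Case-insensitive matching: compare each word's lowercase form to 'dog'.
  'fig' -> lower='fig' -> no
  'dot' -> lower='dot' -> no
  'dog' -> lower='dog' -> MATCH
  'Dog' -> lower='dog' -> MATCH
  'rag' -> lower='rag' -> no
  'dog' -> lower='dog' -> MATCH
Matches: ['dog', 'Dog', 'dog']
Count: 3

3


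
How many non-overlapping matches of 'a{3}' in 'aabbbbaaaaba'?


Pattern 'a{3}' matches exactly 3 consecutive a's (greedy, non-overlapping).
String: 'aabbbbaaaaba'
Scanning for runs of a's:
  Run at pos 0: 'aa' (length 2) -> 0 match(es)
  Run at pos 6: 'aaaa' (length 4) -> 1 match(es)
  Run at pos 11: 'a' (length 1) -> 0 match(es)
Matches found: ['aaa']
Total: 1

1


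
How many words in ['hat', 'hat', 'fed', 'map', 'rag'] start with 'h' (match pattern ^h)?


Pattern ^h anchors to start of word. Check which words begin with 'h':
  'hat' -> MATCH (starts with 'h')
  'hat' -> MATCH (starts with 'h')
  'fed' -> no
  'map' -> no
  'rag' -> no
Matching words: ['hat', 'hat']
Count: 2

2


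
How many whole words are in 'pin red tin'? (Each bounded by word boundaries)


Word boundaries (\b) mark the start/end of each word.
Text: 'pin red tin'
Splitting by whitespace:
  Word 1: 'pin'
  Word 2: 'red'
  Word 3: 'tin'
Total whole words: 3

3


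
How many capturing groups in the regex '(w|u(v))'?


To count capturing groups, count each '(' that starts a group.
Pattern: '(w|u(v))'
Walking through the pattern:
  Position 0: '(' -> group #1
  Position 4: '(' -> group #2
Total capturing groups: 2

2


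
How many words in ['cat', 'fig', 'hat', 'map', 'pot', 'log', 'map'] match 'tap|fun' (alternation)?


Alternation 'tap|fun' matches either 'tap' or 'fun'.
Checking each word:
  'cat' -> no
  'fig' -> no
  'hat' -> no
  'map' -> no
  'pot' -> no
  'log' -> no
  'map' -> no
Matches: []
Count: 0

0


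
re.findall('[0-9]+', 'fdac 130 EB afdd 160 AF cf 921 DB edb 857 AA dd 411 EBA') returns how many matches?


Pattern '[0-9]+' finds one or more digits.
Text: 'fdac 130 EB afdd 160 AF cf 921 DB edb 857 AA dd 411 EBA'
Scanning for matches:
  Match 1: '130'
  Match 2: '160'
  Match 3: '921'
  Match 4: '857'
  Match 5: '411'
Total matches: 5

5


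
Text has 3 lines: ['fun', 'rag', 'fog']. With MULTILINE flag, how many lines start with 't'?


With MULTILINE flag, ^ matches the start of each line.
Lines: ['fun', 'rag', 'fog']
Checking which lines start with 't':
  Line 1: 'fun' -> no
  Line 2: 'rag' -> no
  Line 3: 'fog' -> no
Matching lines: []
Count: 0

0


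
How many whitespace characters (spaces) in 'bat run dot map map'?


\s matches whitespace characters (spaces, tabs, etc.).
Text: 'bat run dot map map'
This text has 5 words separated by spaces.
Number of spaces = number of words - 1 = 5 - 1 = 4

4


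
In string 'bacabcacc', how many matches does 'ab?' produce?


Pattern 'ab?' matches 'a' optionally followed by 'b'.
String: 'bacabcacc'
Scanning left to right for 'a' then checking next char:
  Match 1: 'a' (a not followed by b)
  Match 2: 'ab' (a followed by b)
  Match 3: 'a' (a not followed by b)
Total matches: 3

3


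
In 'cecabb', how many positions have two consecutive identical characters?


Looking for consecutive identical characters in 'cecabb':
  pos 0-1: 'c' vs 'e' -> different
  pos 1-2: 'e' vs 'c' -> different
  pos 2-3: 'c' vs 'a' -> different
  pos 3-4: 'a' vs 'b' -> different
  pos 4-5: 'b' vs 'b' -> MATCH ('bb')
Consecutive identical pairs: ['bb']
Count: 1

1


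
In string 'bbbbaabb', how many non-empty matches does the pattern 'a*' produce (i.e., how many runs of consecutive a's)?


Pattern 'a*' matches zero or more a's. We want non-empty runs of consecutive a's.
String: 'bbbbaabb'
Walking through the string to find runs of a's:
  Run 1: positions 4-5 -> 'aa'
Non-empty runs found: ['aa']
Count: 1

1


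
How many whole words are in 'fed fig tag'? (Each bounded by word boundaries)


Word boundaries (\b) mark the start/end of each word.
Text: 'fed fig tag'
Splitting by whitespace:
  Word 1: 'fed'
  Word 2: 'fig'
  Word 3: 'tag'
Total whole words: 3

3


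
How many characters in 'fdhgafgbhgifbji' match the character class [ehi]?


Character class [ehi] matches any of: {e, h, i}
Scanning string 'fdhgafgbhgifbji' character by character:
  pos 0: 'f' -> no
  pos 1: 'd' -> no
  pos 2: 'h' -> MATCH
  pos 3: 'g' -> no
  pos 4: 'a' -> no
  pos 5: 'f' -> no
  pos 6: 'g' -> no
  pos 7: 'b' -> no
  pos 8: 'h' -> MATCH
  pos 9: 'g' -> no
  pos 10: 'i' -> MATCH
  pos 11: 'f' -> no
  pos 12: 'b' -> no
  pos 13: 'j' -> no
  pos 14: 'i' -> MATCH
Total matches: 4

4


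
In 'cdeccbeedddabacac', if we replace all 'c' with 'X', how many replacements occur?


re.sub('c', 'X', text) replaces every occurrence of 'c' with 'X'.
Text: 'cdeccbeedddabacac'
Scanning for 'c':
  pos 0: 'c' -> replacement #1
  pos 3: 'c' -> replacement #2
  pos 4: 'c' -> replacement #3
  pos 14: 'c' -> replacement #4
  pos 16: 'c' -> replacement #5
Total replacements: 5

5


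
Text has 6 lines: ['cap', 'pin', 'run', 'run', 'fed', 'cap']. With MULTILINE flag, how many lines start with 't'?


With MULTILINE flag, ^ matches the start of each line.
Lines: ['cap', 'pin', 'run', 'run', 'fed', 'cap']
Checking which lines start with 't':
  Line 1: 'cap' -> no
  Line 2: 'pin' -> no
  Line 3: 'run' -> no
  Line 4: 'run' -> no
  Line 5: 'fed' -> no
  Line 6: 'cap' -> no
Matching lines: []
Count: 0

0


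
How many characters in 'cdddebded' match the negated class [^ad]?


Negated class [^ad] matches any char NOT in {a, d}
Scanning 'cdddebded':
  pos 0: 'c' -> MATCH
  pos 1: 'd' -> no (excluded)
  pos 2: 'd' -> no (excluded)
  pos 3: 'd' -> no (excluded)
  pos 4: 'e' -> MATCH
  pos 5: 'b' -> MATCH
  pos 6: 'd' -> no (excluded)
  pos 7: 'e' -> MATCH
  pos 8: 'd' -> no (excluded)
Total matches: 4

4


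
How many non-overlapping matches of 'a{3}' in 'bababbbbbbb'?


Pattern 'a{3}' matches exactly 3 consecutive a's (greedy, non-overlapping).
String: 'bababbbbbbb'
Scanning for runs of a's:
  Run at pos 1: 'a' (length 1) -> 0 match(es)
  Run at pos 3: 'a' (length 1) -> 0 match(es)
Matches found: []
Total: 0

0


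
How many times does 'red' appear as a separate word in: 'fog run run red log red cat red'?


Scanning each word for exact match 'red':
  Word 1: 'fog' -> no
  Word 2: 'run' -> no
  Word 3: 'run' -> no
  Word 4: 'red' -> MATCH
  Word 5: 'log' -> no
  Word 6: 'red' -> MATCH
  Word 7: 'cat' -> no
  Word 8: 'red' -> MATCH
Total matches: 3

3


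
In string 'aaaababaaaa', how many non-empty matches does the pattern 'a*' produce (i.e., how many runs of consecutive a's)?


Pattern 'a*' matches zero or more a's. We want non-empty runs of consecutive a's.
String: 'aaaababaaaa'
Walking through the string to find runs of a's:
  Run 1: positions 0-3 -> 'aaaa'
  Run 2: positions 5-5 -> 'a'
  Run 3: positions 7-10 -> 'aaaa'
Non-empty runs found: ['aaaa', 'a', 'aaaa']
Count: 3

3


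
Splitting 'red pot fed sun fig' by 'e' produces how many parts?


Splitting by 'e' breaks the string at each occurrence of the separator.
Text: 'red pot fed sun fig'
Parts after split:
  Part 1: 'r'
  Part 2: 'd pot f'
  Part 3: 'd sun fig'
Total parts: 3

3


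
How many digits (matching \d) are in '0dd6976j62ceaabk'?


\d matches any digit 0-9.
Scanning '0dd6976j62ceaabk':
  pos 0: '0' -> DIGIT
  pos 3: '6' -> DIGIT
  pos 4: '9' -> DIGIT
  pos 5: '7' -> DIGIT
  pos 6: '6' -> DIGIT
  pos 8: '6' -> DIGIT
  pos 9: '2' -> DIGIT
Digits found: ['0', '6', '9', '7', '6', '6', '2']
Total: 7

7


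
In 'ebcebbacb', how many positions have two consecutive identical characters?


Looking for consecutive identical characters in 'ebcebbacb':
  pos 0-1: 'e' vs 'b' -> different
  pos 1-2: 'b' vs 'c' -> different
  pos 2-3: 'c' vs 'e' -> different
  pos 3-4: 'e' vs 'b' -> different
  pos 4-5: 'b' vs 'b' -> MATCH ('bb')
  pos 5-6: 'b' vs 'a' -> different
  pos 6-7: 'a' vs 'c' -> different
  pos 7-8: 'c' vs 'b' -> different
Consecutive identical pairs: ['bb']
Count: 1

1


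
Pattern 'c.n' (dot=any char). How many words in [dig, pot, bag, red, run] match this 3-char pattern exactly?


Pattern 'c.n' means: starts with 'c', any single char, ends with 'n'.
Checking each word (must be exactly 3 chars):
  'dig' (len=3): no
  'pot' (len=3): no
  'bag' (len=3): no
  'red' (len=3): no
  'run' (len=3): no
Matching words: []
Total: 0

0


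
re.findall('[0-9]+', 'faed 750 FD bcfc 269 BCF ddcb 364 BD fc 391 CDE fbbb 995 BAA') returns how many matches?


Pattern '[0-9]+' finds one or more digits.
Text: 'faed 750 FD bcfc 269 BCF ddcb 364 BD fc 391 CDE fbbb 995 BAA'
Scanning for matches:
  Match 1: '750'
  Match 2: '269'
  Match 3: '364'
  Match 4: '391'
  Match 5: '995'
Total matches: 5

5


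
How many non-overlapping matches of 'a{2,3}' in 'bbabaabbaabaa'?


Pattern 'a{2,3}' matches between 2 and 3 consecutive a's (greedy).
String: 'bbabaabbaabaa'
Finding runs of a's and applying greedy matching:
  Run at pos 2: 'a' (length 1)
  Run at pos 4: 'aa' (length 2)
  Run at pos 8: 'aa' (length 2)
  Run at pos 11: 'aa' (length 2)
Matches: ['aa', 'aa', 'aa']
Count: 3

3


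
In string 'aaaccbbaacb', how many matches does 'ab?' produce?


Pattern 'ab?' matches 'a' optionally followed by 'b'.
String: 'aaaccbbaacb'
Scanning left to right for 'a' then checking next char:
  Match 1: 'a' (a not followed by b)
  Match 2: 'a' (a not followed by b)
  Match 3: 'a' (a not followed by b)
  Match 4: 'a' (a not followed by b)
  Match 5: 'a' (a not followed by b)
Total matches: 5

5


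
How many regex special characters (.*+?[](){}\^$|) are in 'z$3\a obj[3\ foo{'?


Regex special characters are: . * + ? [ ] ( ) { } \ ^ $ |
Scanning 'z$3\a obj[3\ foo{':
  pos 1: '$' -> SPECIAL
  pos 3: '\' -> SPECIAL
  pos 9: '[' -> SPECIAL
  pos 11: '\' -> SPECIAL
  pos 16: '{' -> SPECIAL
Special chars found: ['$', '\\', '[', '\\', '{']
Total: 5

5


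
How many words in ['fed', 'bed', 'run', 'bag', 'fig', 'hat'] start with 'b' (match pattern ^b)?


Pattern ^b anchors to start of word. Check which words begin with 'b':
  'fed' -> no
  'bed' -> MATCH (starts with 'b')
  'run' -> no
  'bag' -> MATCH (starts with 'b')
  'fig' -> no
  'hat' -> no
Matching words: ['bed', 'bag']
Count: 2

2


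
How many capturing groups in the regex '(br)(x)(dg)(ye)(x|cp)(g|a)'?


To count capturing groups, count each '(' that starts a group.
Pattern: '(br)(x)(dg)(ye)(x|cp)(g|a)'
Walking through the pattern:
  Position 0: '(' -> group #1
  Position 4: '(' -> group #2
  Position 7: '(' -> group #3
  Position 11: '(' -> group #4
  Position 15: '(' -> group #5
  Position 21: '(' -> group #6
Total capturing groups: 6

6


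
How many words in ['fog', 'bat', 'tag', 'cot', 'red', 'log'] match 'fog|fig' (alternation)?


Alternation 'fog|fig' matches either 'fog' or 'fig'.
Checking each word:
  'fog' -> MATCH
  'bat' -> no
  'tag' -> no
  'cot' -> no
  'red' -> no
  'log' -> no
Matches: ['fog']
Count: 1

1


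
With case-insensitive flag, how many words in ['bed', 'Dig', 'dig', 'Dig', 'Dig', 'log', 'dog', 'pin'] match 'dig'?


Case-insensitive matching: compare each word's lowercase form to 'dig'.
  'bed' -> lower='bed' -> no
  'Dig' -> lower='dig' -> MATCH
  'dig' -> lower='dig' -> MATCH
  'Dig' -> lower='dig' -> MATCH
  'Dig' -> lower='dig' -> MATCH
  'log' -> lower='log' -> no
  'dog' -> lower='dog' -> no
  'pin' -> lower='pin' -> no
Matches: ['Dig', 'dig', 'Dig', 'Dig']
Count: 4

4


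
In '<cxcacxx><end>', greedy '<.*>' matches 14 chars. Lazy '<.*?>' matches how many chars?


Greedy '<.*>' tries to match as MUCH as possible.
Lazy '<.*?>' tries to match as LITTLE as possible.

String: '<cxcacxx><end>'
Greedy '<.*>' starts at first '<' and extends to the LAST '>': '<cxcacxx><end>' (14 chars)
Lazy '<.*?>' starts at first '<' and stops at the FIRST '>': '<cxcacxx>' (9 chars)

9


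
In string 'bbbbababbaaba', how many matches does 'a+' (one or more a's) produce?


Pattern 'a+' matches one or more consecutive a's.
String: 'bbbbababbaaba'
Scanning for runs of a:
  Match 1: 'a' (length 1)
  Match 2: 'a' (length 1)
  Match 3: 'aa' (length 2)
  Match 4: 'a' (length 1)
Total matches: 4

4


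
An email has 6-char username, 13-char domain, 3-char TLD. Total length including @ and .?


An email address has format: username@domain.tld
Username length: 6
'@' character: 1
Domain length: 13
'.' character: 1
TLD length: 3
Total = 6 + 1 + 13 + 1 + 3 = 24

24


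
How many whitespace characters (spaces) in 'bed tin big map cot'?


\s matches whitespace characters (spaces, tabs, etc.).
Text: 'bed tin big map cot'
This text has 5 words separated by spaces.
Number of spaces = number of words - 1 = 5 - 1 = 4

4


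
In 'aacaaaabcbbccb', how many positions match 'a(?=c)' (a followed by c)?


Lookahead 'a(?=c)' matches 'a' only when followed by 'c'.
String: 'aacaaaabcbbccb'
Checking each position where char is 'a':
  pos 0: 'a' -> no (next='a')
  pos 1: 'a' -> MATCH (next='c')
  pos 3: 'a' -> no (next='a')
  pos 4: 'a' -> no (next='a')
  pos 5: 'a' -> no (next='a')
  pos 6: 'a' -> no (next='b')
Matching positions: [1]
Count: 1

1


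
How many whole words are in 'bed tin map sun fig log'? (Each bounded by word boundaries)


Word boundaries (\b) mark the start/end of each word.
Text: 'bed tin map sun fig log'
Splitting by whitespace:
  Word 1: 'bed'
  Word 2: 'tin'
  Word 3: 'map'
  Word 4: 'sun'
  Word 5: 'fig'
  Word 6: 'log'
Total whole words: 6

6


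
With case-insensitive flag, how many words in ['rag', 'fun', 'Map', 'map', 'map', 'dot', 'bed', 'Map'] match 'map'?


Case-insensitive matching: compare each word's lowercase form to 'map'.
  'rag' -> lower='rag' -> no
  'fun' -> lower='fun' -> no
  'Map' -> lower='map' -> MATCH
  'map' -> lower='map' -> MATCH
  'map' -> lower='map' -> MATCH
  'dot' -> lower='dot' -> no
  'bed' -> lower='bed' -> no
  'Map' -> lower='map' -> MATCH
Matches: ['Map', 'map', 'map', 'Map']
Count: 4

4


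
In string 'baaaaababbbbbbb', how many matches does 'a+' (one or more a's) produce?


Pattern 'a+' matches one or more consecutive a's.
String: 'baaaaababbbbbbb'
Scanning for runs of a:
  Match 1: 'aaaaa' (length 5)
  Match 2: 'a' (length 1)
Total matches: 2

2


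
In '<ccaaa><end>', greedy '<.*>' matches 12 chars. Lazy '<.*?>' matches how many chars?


Greedy '<.*>' tries to match as MUCH as possible.
Lazy '<.*?>' tries to match as LITTLE as possible.

String: '<ccaaa><end>'
Greedy '<.*>' starts at first '<' and extends to the LAST '>': '<ccaaa><end>' (12 chars)
Lazy '<.*?>' starts at first '<' and stops at the FIRST '>': '<ccaaa>' (7 chars)

7


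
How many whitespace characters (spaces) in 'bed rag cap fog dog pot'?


\s matches whitespace characters (spaces, tabs, etc.).
Text: 'bed rag cap fog dog pot'
This text has 6 words separated by spaces.
Number of spaces = number of words - 1 = 6 - 1 = 5

5


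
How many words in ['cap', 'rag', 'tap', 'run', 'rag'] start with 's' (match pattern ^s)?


Pattern ^s anchors to start of word. Check which words begin with 's':
  'cap' -> no
  'rag' -> no
  'tap' -> no
  'run' -> no
  'rag' -> no
Matching words: []
Count: 0

0


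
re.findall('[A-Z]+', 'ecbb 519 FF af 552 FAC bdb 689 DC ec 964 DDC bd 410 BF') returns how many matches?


Pattern '[A-Z]+' finds one or more uppercase letters.
Text: 'ecbb 519 FF af 552 FAC bdb 689 DC ec 964 DDC bd 410 BF'
Scanning for matches:
  Match 1: 'FF'
  Match 2: 'FAC'
  Match 3: 'DC'
  Match 4: 'DDC'
  Match 5: 'BF'
Total matches: 5

5


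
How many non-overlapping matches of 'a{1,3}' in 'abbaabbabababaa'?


Pattern 'a{1,3}' matches between 1 and 3 consecutive a's (greedy).
String: 'abbaabbabababaa'
Finding runs of a's and applying greedy matching:
  Run at pos 0: 'a' (length 1)
  Run at pos 3: 'aa' (length 2)
  Run at pos 7: 'a' (length 1)
  Run at pos 9: 'a' (length 1)
  Run at pos 11: 'a' (length 1)
  Run at pos 13: 'aa' (length 2)
Matches: ['a', 'aa', 'a', 'a', 'a', 'aa']
Count: 6

6


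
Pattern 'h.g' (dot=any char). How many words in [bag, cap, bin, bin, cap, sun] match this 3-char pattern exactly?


Pattern 'h.g' means: starts with 'h', any single char, ends with 'g'.
Checking each word (must be exactly 3 chars):
  'bag' (len=3): no
  'cap' (len=3): no
  'bin' (len=3): no
  'bin' (len=3): no
  'cap' (len=3): no
  'sun' (len=3): no
Matching words: []
Total: 0

0


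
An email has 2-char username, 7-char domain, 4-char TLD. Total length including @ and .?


An email address has format: username@domain.tld
Username length: 2
'@' character: 1
Domain length: 7
'.' character: 1
TLD length: 4
Total = 2 + 1 + 7 + 1 + 4 = 15

15


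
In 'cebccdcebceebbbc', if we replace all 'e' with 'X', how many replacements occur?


re.sub('e', 'X', text) replaces every occurrence of 'e' with 'X'.
Text: 'cebccdcebceebbbc'
Scanning for 'e':
  pos 1: 'e' -> replacement #1
  pos 7: 'e' -> replacement #2
  pos 10: 'e' -> replacement #3
  pos 11: 'e' -> replacement #4
Total replacements: 4

4


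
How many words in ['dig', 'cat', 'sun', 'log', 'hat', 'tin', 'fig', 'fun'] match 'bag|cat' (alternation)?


Alternation 'bag|cat' matches either 'bag' or 'cat'.
Checking each word:
  'dig' -> no
  'cat' -> MATCH
  'sun' -> no
  'log' -> no
  'hat' -> no
  'tin' -> no
  'fig' -> no
  'fun' -> no
Matches: ['cat']
Count: 1

1


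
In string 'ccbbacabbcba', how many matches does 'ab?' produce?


Pattern 'ab?' matches 'a' optionally followed by 'b'.
String: 'ccbbacabbcba'
Scanning left to right for 'a' then checking next char:
  Match 1: 'a' (a not followed by b)
  Match 2: 'ab' (a followed by b)
  Match 3: 'a' (a not followed by b)
Total matches: 3

3


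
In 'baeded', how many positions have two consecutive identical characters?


Looking for consecutive identical characters in 'baeded':
  pos 0-1: 'b' vs 'a' -> different
  pos 1-2: 'a' vs 'e' -> different
  pos 2-3: 'e' vs 'd' -> different
  pos 3-4: 'd' vs 'e' -> different
  pos 4-5: 'e' vs 'd' -> different
Consecutive identical pairs: []
Count: 0

0


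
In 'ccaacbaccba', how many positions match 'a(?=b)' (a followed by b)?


Lookahead 'a(?=b)' matches 'a' only when followed by 'b'.
String: 'ccaacbaccba'
Checking each position where char is 'a':
  pos 2: 'a' -> no (next='a')
  pos 3: 'a' -> no (next='c')
  pos 6: 'a' -> no (next='c')
Matching positions: []
Count: 0

0


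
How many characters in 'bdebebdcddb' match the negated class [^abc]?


Negated class [^abc] matches any char NOT in {a, b, c}
Scanning 'bdebebdcddb':
  pos 0: 'b' -> no (excluded)
  pos 1: 'd' -> MATCH
  pos 2: 'e' -> MATCH
  pos 3: 'b' -> no (excluded)
  pos 4: 'e' -> MATCH
  pos 5: 'b' -> no (excluded)
  pos 6: 'd' -> MATCH
  pos 7: 'c' -> no (excluded)
  pos 8: 'd' -> MATCH
  pos 9: 'd' -> MATCH
  pos 10: 'b' -> no (excluded)
Total matches: 6

6


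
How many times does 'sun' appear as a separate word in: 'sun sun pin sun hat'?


Scanning each word for exact match 'sun':
  Word 1: 'sun' -> MATCH
  Word 2: 'sun' -> MATCH
  Word 3: 'pin' -> no
  Word 4: 'sun' -> MATCH
  Word 5: 'hat' -> no
Total matches: 3

3


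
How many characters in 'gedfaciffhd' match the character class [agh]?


Character class [agh] matches any of: {a, g, h}
Scanning string 'gedfaciffhd' character by character:
  pos 0: 'g' -> MATCH
  pos 1: 'e' -> no
  pos 2: 'd' -> no
  pos 3: 'f' -> no
  pos 4: 'a' -> MATCH
  pos 5: 'c' -> no
  pos 6: 'i' -> no
  pos 7: 'f' -> no
  pos 8: 'f' -> no
  pos 9: 'h' -> MATCH
  pos 10: 'd' -> no
Total matches: 3

3


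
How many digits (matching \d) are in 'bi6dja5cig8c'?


\d matches any digit 0-9.
Scanning 'bi6dja5cig8c':
  pos 2: '6' -> DIGIT
  pos 6: '5' -> DIGIT
  pos 10: '8' -> DIGIT
Digits found: ['6', '5', '8']
Total: 3

3


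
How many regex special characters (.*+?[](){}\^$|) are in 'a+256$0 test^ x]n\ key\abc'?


Regex special characters are: . * + ? [ ] ( ) { } \ ^ $ |
Scanning 'a+256$0 test^ x]n\ key\abc':
  pos 1: '+' -> SPECIAL
  pos 5: '$' -> SPECIAL
  pos 12: '^' -> SPECIAL
  pos 15: ']' -> SPECIAL
  pos 17: '\' -> SPECIAL
  pos 22: '\' -> SPECIAL
Special chars found: ['+', '$', '^', ']', '\\', '\\']
Total: 6

6


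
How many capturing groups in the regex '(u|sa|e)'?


To count capturing groups, count each '(' that starts a group.
Pattern: '(u|sa|e)'
Walking through the pattern:
  Position 0: '(' -> group #1
Total capturing groups: 1

1


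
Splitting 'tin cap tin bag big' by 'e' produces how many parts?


Splitting by 'e' breaks the string at each occurrence of the separator.
Text: 'tin cap tin bag big'
Parts after split:
  Part 1: 'tin cap tin bag big'
Total parts: 1

1


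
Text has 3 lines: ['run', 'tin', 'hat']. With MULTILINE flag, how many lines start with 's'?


With MULTILINE flag, ^ matches the start of each line.
Lines: ['run', 'tin', 'hat']
Checking which lines start with 's':
  Line 1: 'run' -> no
  Line 2: 'tin' -> no
  Line 3: 'hat' -> no
Matching lines: []
Count: 0

0


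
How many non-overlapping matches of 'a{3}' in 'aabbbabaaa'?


Pattern 'a{3}' matches exactly 3 consecutive a's (greedy, non-overlapping).
String: 'aabbbabaaa'
Scanning for runs of a's:
  Run at pos 0: 'aa' (length 2) -> 0 match(es)
  Run at pos 5: 'a' (length 1) -> 0 match(es)
  Run at pos 7: 'aaa' (length 3) -> 1 match(es)
Matches found: ['aaa']
Total: 1

1


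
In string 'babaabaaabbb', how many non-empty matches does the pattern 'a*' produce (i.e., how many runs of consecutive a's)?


Pattern 'a*' matches zero or more a's. We want non-empty runs of consecutive a's.
String: 'babaabaaabbb'
Walking through the string to find runs of a's:
  Run 1: positions 1-1 -> 'a'
  Run 2: positions 3-4 -> 'aa'
  Run 3: positions 6-8 -> 'aaa'
Non-empty runs found: ['a', 'aa', 'aaa']
Count: 3

3


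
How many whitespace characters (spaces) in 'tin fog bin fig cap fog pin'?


\s matches whitespace characters (spaces, tabs, etc.).
Text: 'tin fog bin fig cap fog pin'
This text has 7 words separated by spaces.
Number of spaces = number of words - 1 = 7 - 1 = 6

6


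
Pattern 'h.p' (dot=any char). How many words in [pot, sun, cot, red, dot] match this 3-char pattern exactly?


Pattern 'h.p' means: starts with 'h', any single char, ends with 'p'.
Checking each word (must be exactly 3 chars):
  'pot' (len=3): no
  'sun' (len=3): no
  'cot' (len=3): no
  'red' (len=3): no
  'dot' (len=3): no
Matching words: []
Total: 0

0


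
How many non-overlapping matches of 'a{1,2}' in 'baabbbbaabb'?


Pattern 'a{1,2}' matches between 1 and 2 consecutive a's (greedy).
String: 'baabbbbaabb'
Finding runs of a's and applying greedy matching:
  Run at pos 1: 'aa' (length 2)
  Run at pos 7: 'aa' (length 2)
Matches: ['aa', 'aa']
Count: 2

2


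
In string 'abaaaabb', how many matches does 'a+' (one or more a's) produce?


Pattern 'a+' matches one or more consecutive a's.
String: 'abaaaabb'
Scanning for runs of a:
  Match 1: 'a' (length 1)
  Match 2: 'aaaa' (length 4)
Total matches: 2

2


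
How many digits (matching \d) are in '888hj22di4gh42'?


\d matches any digit 0-9.
Scanning '888hj22di4gh42':
  pos 0: '8' -> DIGIT
  pos 1: '8' -> DIGIT
  pos 2: '8' -> DIGIT
  pos 5: '2' -> DIGIT
  pos 6: '2' -> DIGIT
  pos 9: '4' -> DIGIT
  pos 12: '4' -> DIGIT
  pos 13: '2' -> DIGIT
Digits found: ['8', '8', '8', '2', '2', '4', '4', '2']
Total: 8

8


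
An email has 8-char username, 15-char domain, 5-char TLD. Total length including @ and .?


An email address has format: username@domain.tld
Username length: 8
'@' character: 1
Domain length: 15
'.' character: 1
TLD length: 5
Total = 8 + 1 + 15 + 1 + 5 = 30

30


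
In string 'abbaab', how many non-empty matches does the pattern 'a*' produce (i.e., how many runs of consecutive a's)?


Pattern 'a*' matches zero or more a's. We want non-empty runs of consecutive a's.
String: 'abbaab'
Walking through the string to find runs of a's:
  Run 1: positions 0-0 -> 'a'
  Run 2: positions 3-4 -> 'aa'
Non-empty runs found: ['a', 'aa']
Count: 2

2


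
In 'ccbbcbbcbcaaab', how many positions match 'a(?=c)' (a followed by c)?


Lookahead 'a(?=c)' matches 'a' only when followed by 'c'.
String: 'ccbbcbbcbcaaab'
Checking each position where char is 'a':
  pos 10: 'a' -> no (next='a')
  pos 11: 'a' -> no (next='a')
  pos 12: 'a' -> no (next='b')
Matching positions: []
Count: 0

0


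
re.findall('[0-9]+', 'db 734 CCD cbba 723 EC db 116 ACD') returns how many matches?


Pattern '[0-9]+' finds one or more digits.
Text: 'db 734 CCD cbba 723 EC db 116 ACD'
Scanning for matches:
  Match 1: '734'
  Match 2: '723'
  Match 3: '116'
Total matches: 3

3


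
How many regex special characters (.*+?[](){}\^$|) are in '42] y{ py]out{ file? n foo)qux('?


Regex special characters are: . * + ? [ ] ( ) { } \ ^ $ |
Scanning '42] y{ py]out{ file? n foo)qux(':
  pos 2: ']' -> SPECIAL
  pos 5: '{' -> SPECIAL
  pos 9: ']' -> SPECIAL
  pos 13: '{' -> SPECIAL
  pos 19: '?' -> SPECIAL
  pos 26: ')' -> SPECIAL
  pos 30: '(' -> SPECIAL
Special chars found: [']', '{', ']', '{', '?', ')', '(']
Total: 7

7


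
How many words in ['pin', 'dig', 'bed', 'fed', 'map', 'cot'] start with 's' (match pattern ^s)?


Pattern ^s anchors to start of word. Check which words begin with 's':
  'pin' -> no
  'dig' -> no
  'bed' -> no
  'fed' -> no
  'map' -> no
  'cot' -> no
Matching words: []
Count: 0

0


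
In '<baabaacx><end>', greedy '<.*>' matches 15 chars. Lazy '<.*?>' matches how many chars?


Greedy '<.*>' tries to match as MUCH as possible.
Lazy '<.*?>' tries to match as LITTLE as possible.

String: '<baabaacx><end>'
Greedy '<.*>' starts at first '<' and extends to the LAST '>': '<baabaacx><end>' (15 chars)
Lazy '<.*?>' starts at first '<' and stops at the FIRST '>': '<baabaacx>' (10 chars)

10


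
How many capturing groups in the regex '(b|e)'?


To count capturing groups, count each '(' that starts a group.
Pattern: '(b|e)'
Walking through the pattern:
  Position 0: '(' -> group #1
Total capturing groups: 1

1


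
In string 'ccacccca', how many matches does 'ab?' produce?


Pattern 'ab?' matches 'a' optionally followed by 'b'.
String: 'ccacccca'
Scanning left to right for 'a' then checking next char:
  Match 1: 'a' (a not followed by b)
  Match 2: 'a' (a not followed by b)
Total matches: 2

2


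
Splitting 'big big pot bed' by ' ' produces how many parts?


Splitting by ' ' breaks the string at each occurrence of the separator.
Text: 'big big pot bed'
Parts after split:
  Part 1: 'big'
  Part 2: 'big'
  Part 3: 'pot'
  Part 4: 'bed'
Total parts: 4

4


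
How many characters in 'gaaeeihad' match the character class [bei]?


Character class [bei] matches any of: {b, e, i}
Scanning string 'gaaeeihad' character by character:
  pos 0: 'g' -> no
  pos 1: 'a' -> no
  pos 2: 'a' -> no
  pos 3: 'e' -> MATCH
  pos 4: 'e' -> MATCH
  pos 5: 'i' -> MATCH
  pos 6: 'h' -> no
  pos 7: 'a' -> no
  pos 8: 'd' -> no
Total matches: 3

3


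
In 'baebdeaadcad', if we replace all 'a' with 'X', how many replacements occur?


re.sub('a', 'X', text) replaces every occurrence of 'a' with 'X'.
Text: 'baebdeaadcad'
Scanning for 'a':
  pos 1: 'a' -> replacement #1
  pos 6: 'a' -> replacement #2
  pos 7: 'a' -> replacement #3
  pos 10: 'a' -> replacement #4
Total replacements: 4

4


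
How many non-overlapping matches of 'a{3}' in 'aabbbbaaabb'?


Pattern 'a{3}' matches exactly 3 consecutive a's (greedy, non-overlapping).
String: 'aabbbbaaabb'
Scanning for runs of a's:
  Run at pos 0: 'aa' (length 2) -> 0 match(es)
  Run at pos 6: 'aaa' (length 3) -> 1 match(es)
Matches found: ['aaa']
Total: 1

1


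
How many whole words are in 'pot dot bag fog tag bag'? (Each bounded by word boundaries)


Word boundaries (\b) mark the start/end of each word.
Text: 'pot dot bag fog tag bag'
Splitting by whitespace:
  Word 1: 'pot'
  Word 2: 'dot'
  Word 3: 'bag'
  Word 4: 'fog'
  Word 5: 'tag'
  Word 6: 'bag'
Total whole words: 6

6


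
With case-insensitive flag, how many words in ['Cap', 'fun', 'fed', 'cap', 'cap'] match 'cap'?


Case-insensitive matching: compare each word's lowercase form to 'cap'.
  'Cap' -> lower='cap' -> MATCH
  'fun' -> lower='fun' -> no
  'fed' -> lower='fed' -> no
  'cap' -> lower='cap' -> MATCH
  'cap' -> lower='cap' -> MATCH
Matches: ['Cap', 'cap', 'cap']
Count: 3

3


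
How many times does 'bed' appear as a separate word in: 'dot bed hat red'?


Scanning each word for exact match 'bed':
  Word 1: 'dot' -> no
  Word 2: 'bed' -> MATCH
  Word 3: 'hat' -> no
  Word 4: 'red' -> no
Total matches: 1

1


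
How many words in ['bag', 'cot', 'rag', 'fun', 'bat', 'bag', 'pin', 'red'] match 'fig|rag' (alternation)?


Alternation 'fig|rag' matches either 'fig' or 'rag'.
Checking each word:
  'bag' -> no
  'cot' -> no
  'rag' -> MATCH
  'fun' -> no
  'bat' -> no
  'bag' -> no
  'pin' -> no
  'red' -> no
Matches: ['rag']
Count: 1

1


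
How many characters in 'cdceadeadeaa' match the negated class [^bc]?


Negated class [^bc] matches any char NOT in {b, c}
Scanning 'cdceadeadeaa':
  pos 0: 'c' -> no (excluded)
  pos 1: 'd' -> MATCH
  pos 2: 'c' -> no (excluded)
  pos 3: 'e' -> MATCH
  pos 4: 'a' -> MATCH
  pos 5: 'd' -> MATCH
  pos 6: 'e' -> MATCH
  pos 7: 'a' -> MATCH
  pos 8: 'd' -> MATCH
  pos 9: 'e' -> MATCH
  pos 10: 'a' -> MATCH
  pos 11: 'a' -> MATCH
Total matches: 10

10


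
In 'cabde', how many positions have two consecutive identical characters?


Looking for consecutive identical characters in 'cabde':
  pos 0-1: 'c' vs 'a' -> different
  pos 1-2: 'a' vs 'b' -> different
  pos 2-3: 'b' vs 'd' -> different
  pos 3-4: 'd' vs 'e' -> different
Consecutive identical pairs: []
Count: 0

0


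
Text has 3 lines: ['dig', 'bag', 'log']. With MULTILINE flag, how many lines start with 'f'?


With MULTILINE flag, ^ matches the start of each line.
Lines: ['dig', 'bag', 'log']
Checking which lines start with 'f':
  Line 1: 'dig' -> no
  Line 2: 'bag' -> no
  Line 3: 'log' -> no
Matching lines: []
Count: 0

0


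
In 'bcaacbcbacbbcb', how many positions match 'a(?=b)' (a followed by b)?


Lookahead 'a(?=b)' matches 'a' only when followed by 'b'.
String: 'bcaacbcbacbbcb'
Checking each position where char is 'a':
  pos 2: 'a' -> no (next='a')
  pos 3: 'a' -> no (next='c')
  pos 8: 'a' -> no (next='c')
Matching positions: []
Count: 0

0


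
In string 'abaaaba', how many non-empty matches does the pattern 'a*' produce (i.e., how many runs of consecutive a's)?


Pattern 'a*' matches zero or more a's. We want non-empty runs of consecutive a's.
String: 'abaaaba'
Walking through the string to find runs of a's:
  Run 1: positions 0-0 -> 'a'
  Run 2: positions 2-4 -> 'aaa'
  Run 3: positions 6-6 -> 'a'
Non-empty runs found: ['a', 'aaa', 'a']
Count: 3

3


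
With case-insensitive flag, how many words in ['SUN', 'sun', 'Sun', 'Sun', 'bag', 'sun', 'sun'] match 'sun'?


Case-insensitive matching: compare each word's lowercase form to 'sun'.
  'SUN' -> lower='sun' -> MATCH
  'sun' -> lower='sun' -> MATCH
  'Sun' -> lower='sun' -> MATCH
  'Sun' -> lower='sun' -> MATCH
  'bag' -> lower='bag' -> no
  'sun' -> lower='sun' -> MATCH
  'sun' -> lower='sun' -> MATCH
Matches: ['SUN', 'sun', 'Sun', 'Sun', 'sun', 'sun']
Count: 6

6


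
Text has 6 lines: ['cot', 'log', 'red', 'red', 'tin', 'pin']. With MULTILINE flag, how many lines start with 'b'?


With MULTILINE flag, ^ matches the start of each line.
Lines: ['cot', 'log', 'red', 'red', 'tin', 'pin']
Checking which lines start with 'b':
  Line 1: 'cot' -> no
  Line 2: 'log' -> no
  Line 3: 'red' -> no
  Line 4: 'red' -> no
  Line 5: 'tin' -> no
  Line 6: 'pin' -> no
Matching lines: []
Count: 0

0


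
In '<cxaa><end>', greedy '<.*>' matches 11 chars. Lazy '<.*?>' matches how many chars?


Greedy '<.*>' tries to match as MUCH as possible.
Lazy '<.*?>' tries to match as LITTLE as possible.

String: '<cxaa><end>'
Greedy '<.*>' starts at first '<' and extends to the LAST '>': '<cxaa><end>' (11 chars)
Lazy '<.*?>' starts at first '<' and stops at the FIRST '>': '<cxaa>' (6 chars)

6


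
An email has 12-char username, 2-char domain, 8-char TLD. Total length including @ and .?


An email address has format: username@domain.tld
Username length: 12
'@' character: 1
Domain length: 2
'.' character: 1
TLD length: 8
Total = 12 + 1 + 2 + 1 + 8 = 24

24


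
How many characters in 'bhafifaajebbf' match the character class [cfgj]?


Character class [cfgj] matches any of: {c, f, g, j}
Scanning string 'bhafifaajebbf' character by character:
  pos 0: 'b' -> no
  pos 1: 'h' -> no
  pos 2: 'a' -> no
  pos 3: 'f' -> MATCH
  pos 4: 'i' -> no
  pos 5: 'f' -> MATCH
  pos 6: 'a' -> no
  pos 7: 'a' -> no
  pos 8: 'j' -> MATCH
  pos 9: 'e' -> no
  pos 10: 'b' -> no
  pos 11: 'b' -> no
  pos 12: 'f' -> MATCH
Total matches: 4

4


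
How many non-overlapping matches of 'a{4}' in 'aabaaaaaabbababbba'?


Pattern 'a{4}' matches exactly 4 consecutive a's (greedy, non-overlapping).
String: 'aabaaaaaabbababbba'
Scanning for runs of a's:
  Run at pos 0: 'aa' (length 2) -> 0 match(es)
  Run at pos 3: 'aaaaaa' (length 6) -> 1 match(es)
  Run at pos 11: 'a' (length 1) -> 0 match(es)
  Run at pos 13: 'a' (length 1) -> 0 match(es)
  Run at pos 17: 'a' (length 1) -> 0 match(es)
Matches found: ['aaaa']
Total: 1

1


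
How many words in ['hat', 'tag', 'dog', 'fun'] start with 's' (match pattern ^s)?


Pattern ^s anchors to start of word. Check which words begin with 's':
  'hat' -> no
  'tag' -> no
  'dog' -> no
  'fun' -> no
Matching words: []
Count: 0

0


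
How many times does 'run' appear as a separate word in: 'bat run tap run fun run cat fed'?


Scanning each word for exact match 'run':
  Word 1: 'bat' -> no
  Word 2: 'run' -> MATCH
  Word 3: 'tap' -> no
  Word 4: 'run' -> MATCH
  Word 5: 'fun' -> no
  Word 6: 'run' -> MATCH
  Word 7: 'cat' -> no
  Word 8: 'fed' -> no
Total matches: 3

3


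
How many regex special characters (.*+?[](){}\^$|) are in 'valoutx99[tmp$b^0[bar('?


Regex special characters are: . * + ? [ ] ( ) { } \ ^ $ |
Scanning 'valoutx99[tmp$b^0[bar(':
  pos 9: '[' -> SPECIAL
  pos 13: '$' -> SPECIAL
  pos 15: '^' -> SPECIAL
  pos 17: '[' -> SPECIAL
  pos 21: '(' -> SPECIAL
Special chars found: ['[', '$', '^', '[', '(']
Total: 5

5


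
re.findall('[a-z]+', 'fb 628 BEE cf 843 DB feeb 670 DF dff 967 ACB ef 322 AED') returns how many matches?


Pattern '[a-z]+' finds one or more lowercase letters.
Text: 'fb 628 BEE cf 843 DB feeb 670 DF dff 967 ACB ef 322 AED'
Scanning for matches:
  Match 1: 'fb'
  Match 2: 'cf'
  Match 3: 'feeb'
  Match 4: 'dff'
  Match 5: 'ef'
Total matches: 5

5


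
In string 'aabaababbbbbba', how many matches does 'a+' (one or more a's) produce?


Pattern 'a+' matches one or more consecutive a's.
String: 'aabaababbbbbba'
Scanning for runs of a:
  Match 1: 'aa' (length 2)
  Match 2: 'aa' (length 2)
  Match 3: 'a' (length 1)
  Match 4: 'a' (length 1)
Total matches: 4

4


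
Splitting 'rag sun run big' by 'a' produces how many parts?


Splitting by 'a' breaks the string at each occurrence of the separator.
Text: 'rag sun run big'
Parts after split:
  Part 1: 'r'
  Part 2: 'g sun run big'
Total parts: 2

2
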